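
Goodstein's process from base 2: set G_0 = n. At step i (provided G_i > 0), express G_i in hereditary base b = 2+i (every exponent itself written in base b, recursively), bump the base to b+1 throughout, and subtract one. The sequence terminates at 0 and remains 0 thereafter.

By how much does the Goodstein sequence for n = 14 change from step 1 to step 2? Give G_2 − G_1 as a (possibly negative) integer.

G_0 = 14. HB_2(14) = 2^(2 + 1) + 2^2 + 2. Bump = 111. G_1 = 110.
G_1 = 110. HB_3(110) = 3^(3 + 1) + 3^3 + 2. Bump = 1282. G_2 = 1281.

1171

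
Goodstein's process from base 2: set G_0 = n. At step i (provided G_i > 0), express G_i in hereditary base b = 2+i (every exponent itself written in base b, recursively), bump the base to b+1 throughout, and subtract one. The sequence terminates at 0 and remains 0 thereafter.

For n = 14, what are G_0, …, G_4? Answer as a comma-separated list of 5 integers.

14, 110, 1281, 18750, 326591

G_0 = 14. HB_2(14) = 2^(2 + 1) + 2^2 + 2. Bump = 111. G_1 = 110.
G_1 = 110. HB_3(110) = 3^(3 + 1) + 3^3 + 2. Bump = 1282. G_2 = 1281.
G_2 = 1281. HB_4(1281) = 4^(4 + 1) + 4^4 + 1. Bump = 18751. G_3 = 18750.
G_3 = 18750. HB_5(18750) = 5^(5 + 1) + 5^5. Bump = 326592. G_4 = 326591.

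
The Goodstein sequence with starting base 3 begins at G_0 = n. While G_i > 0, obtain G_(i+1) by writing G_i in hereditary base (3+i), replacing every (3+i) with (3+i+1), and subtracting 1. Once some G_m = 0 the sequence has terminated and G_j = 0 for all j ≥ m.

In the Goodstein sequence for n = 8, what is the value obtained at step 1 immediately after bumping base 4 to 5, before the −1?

11

step 0: 8 = 2·3 + 2; sub 4 for 3: 2·4 + 2; = 10; G_1 = 10−1 = 9
step 1: 9 = 2·4 + 1; sub 5 for 4: 2·5 + 1; = 11; G_2 = 11−1 = 10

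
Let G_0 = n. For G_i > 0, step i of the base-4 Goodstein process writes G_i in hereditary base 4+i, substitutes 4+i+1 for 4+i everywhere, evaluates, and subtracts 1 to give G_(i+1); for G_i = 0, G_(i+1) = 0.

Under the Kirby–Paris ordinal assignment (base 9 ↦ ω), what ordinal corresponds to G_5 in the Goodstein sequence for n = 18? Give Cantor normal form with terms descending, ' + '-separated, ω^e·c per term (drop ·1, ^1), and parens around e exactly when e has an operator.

ω·6 + 4

18 —HB4→ 4^2 + 2 —bump→ 5^2 + 2 = 27 —(−1)→ 26
26 —HB5→ 5^2 + 1 —bump→ 6^2 + 1 = 37 —(−1)→ 36
36 —HB6→ 6^2 —bump→ 7^2 = 49 —(−1)→ 48
48 —HB7→ 6·7 + 6 —bump→ 6·8 + 6 = 54 —(−1)→ 53
53 —HB8→ 6·8 + 5 —bump→ 6·9 + 5 = 59 —(−1)→ 58
58 —HB9→ 6·9 + 4 —bump→ 6·10 + 4 = 64 —(−1)→ 63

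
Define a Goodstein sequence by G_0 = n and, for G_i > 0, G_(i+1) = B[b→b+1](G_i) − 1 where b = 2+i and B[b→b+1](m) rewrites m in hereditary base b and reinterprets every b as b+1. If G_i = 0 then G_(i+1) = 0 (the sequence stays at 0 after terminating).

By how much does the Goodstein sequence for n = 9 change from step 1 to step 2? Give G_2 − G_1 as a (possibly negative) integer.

[0] 9 ≡ 2^(2 + 1) + 1 (base 2). Lift 3: 82. −1: 81.
[1] 81 ≡ 3^(3 + 1) (base 3). Lift 4: 1024. −1: 1023.

942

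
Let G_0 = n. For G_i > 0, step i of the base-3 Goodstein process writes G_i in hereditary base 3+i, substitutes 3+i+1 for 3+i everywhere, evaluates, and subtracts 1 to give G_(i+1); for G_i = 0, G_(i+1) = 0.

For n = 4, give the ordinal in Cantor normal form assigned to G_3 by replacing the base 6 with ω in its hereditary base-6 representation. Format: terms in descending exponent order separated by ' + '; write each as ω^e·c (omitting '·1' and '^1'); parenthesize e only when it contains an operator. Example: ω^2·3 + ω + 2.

4 —HB3→ 3 + 1 —bump→ 4 + 1 = 5 —(−1)→ 4
4 —HB4→ 4 —bump→ 5 = 5 —(−1)→ 4
4 —HB5→ 4 —bump→ 4 = 4 —(−1)→ 3
3 —HB6→ 3 —bump→ 3 = 3 —(−1)→ 2

3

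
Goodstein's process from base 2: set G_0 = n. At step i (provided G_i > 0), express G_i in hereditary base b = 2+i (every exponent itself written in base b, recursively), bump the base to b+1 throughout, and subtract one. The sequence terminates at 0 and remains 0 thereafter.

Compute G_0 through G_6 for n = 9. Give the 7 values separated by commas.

i=0: 9 = 2^(2 + 1) + 1 (b=2); 2→3: 3^(3 + 1) + 1 = 82; 82−1 = 81
i=1: 81 = 3^(3 + 1) (b=3); 3→4: 4^(4 + 1) = 1024; 1024−1 = 1023
i=2: 1023 = 3·4^4 + 3·4^3 + 3·4^2 + 3·4 + 3 (b=4); 4→5: 3·5^5 + 3·5^3 + 3·5^2 + 3·5 + 3 = 9843; 9843−1 = 9842
i=3: 9842 = 3·5^5 + 3·5^3 + 3·5^2 + 3·5 + 2 (b=5); 5→6: 3·6^6 + 3·6^3 + 3·6^2 + 3·6 + 2 = 140744; 140744−1 = 140743
i=4: 140743 = 3·6^6 + 3·6^3 + 3·6^2 + 3·6 + 1 (b=6); 6→7: 3·7^7 + 3·7^3 + 3·7^2 + 3·7 + 1 = 2471827; 2471827−1 = 2471826
i=5: 2471826 = 3·7^7 + 3·7^3 + 3·7^2 + 3·7 (b=7); 7→8: 3·8^8 + 3·8^3 + 3·8^2 + 3·8 = 50333400; 50333400−1 = 50333399

9, 81, 1023, 9842, 140743, 2471826, 50333399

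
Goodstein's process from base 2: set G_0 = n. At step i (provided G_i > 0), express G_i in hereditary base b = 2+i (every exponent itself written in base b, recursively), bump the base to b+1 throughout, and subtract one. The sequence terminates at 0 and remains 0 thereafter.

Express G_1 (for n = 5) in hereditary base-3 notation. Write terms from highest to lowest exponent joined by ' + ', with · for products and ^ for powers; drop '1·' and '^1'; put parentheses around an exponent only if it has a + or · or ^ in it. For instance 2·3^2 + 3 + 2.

3^3

(0) 5|_2 = 2^2 + 1 ↦ 3^3 + 1|_3 = 28 ⇒ 27
(1) 27|_3 = 3^3 ↦ 4^4|_4 = 256 ⇒ 255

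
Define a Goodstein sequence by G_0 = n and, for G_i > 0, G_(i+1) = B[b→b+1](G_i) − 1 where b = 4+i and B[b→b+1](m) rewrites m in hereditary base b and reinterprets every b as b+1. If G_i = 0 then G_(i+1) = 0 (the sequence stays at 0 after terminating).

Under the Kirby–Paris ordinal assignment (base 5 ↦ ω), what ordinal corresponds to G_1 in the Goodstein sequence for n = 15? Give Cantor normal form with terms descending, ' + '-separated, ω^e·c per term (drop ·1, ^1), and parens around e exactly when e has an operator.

ω·3 + 2

15 —HB4→ 3·4 + 3 —bump→ 3·5 + 3 = 18 —(−1)→ 17
17 —HB5→ 3·5 + 2 —bump→ 3·6 + 2 = 20 —(−1)→ 19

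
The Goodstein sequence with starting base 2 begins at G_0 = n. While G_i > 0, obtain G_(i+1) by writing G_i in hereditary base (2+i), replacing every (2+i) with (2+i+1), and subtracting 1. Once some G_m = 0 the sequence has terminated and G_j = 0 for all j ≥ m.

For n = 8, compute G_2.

553

i=0: 8 = 2^(2 + 1) (b=2); 2→3: 3^(3 + 1) = 81; 81−1 = 80
i=1: 80 = 2·3^3 + 2·3^2 + 2·3 + 2 (b=3); 3→4: 2·4^4 + 2·4^2 + 2·4 + 2 = 554; 554−1 = 553
i=2: 553 = 2·4^4 + 2·4^2 + 2·4 + 1 (b=4); 4→5: 2·5^5 + 2·5^2 + 2·5 + 1 = 6311; 6311−1 = 6310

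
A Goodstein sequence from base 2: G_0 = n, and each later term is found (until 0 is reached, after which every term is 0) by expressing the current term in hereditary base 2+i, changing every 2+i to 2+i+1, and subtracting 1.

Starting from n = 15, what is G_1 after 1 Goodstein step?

111

15 —HB2→ 2^(2 + 1) + 2^2 + 2 + 1 —bump→ 3^(3 + 1) + 3^3 + 3 + 1 = 112 —(−1)→ 111
111 —HB3→ 3^(3 + 1) + 3^3 + 3 —bump→ 4^(4 + 1) + 4^4 + 4 = 1284 —(−1)→ 1283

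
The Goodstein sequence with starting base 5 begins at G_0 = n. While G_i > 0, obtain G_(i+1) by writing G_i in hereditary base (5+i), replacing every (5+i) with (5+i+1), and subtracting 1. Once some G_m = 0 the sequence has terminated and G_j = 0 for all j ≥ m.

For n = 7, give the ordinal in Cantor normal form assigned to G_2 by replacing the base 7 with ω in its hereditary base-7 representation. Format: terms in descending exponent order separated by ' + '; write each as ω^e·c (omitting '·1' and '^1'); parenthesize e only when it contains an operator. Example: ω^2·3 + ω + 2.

ω

G_0 = 7. HB_5(7) = 5 + 2. Bump = 8. G_1 = 7.
G_1 = 7. HB_6(7) = 6 + 1. Bump = 8. G_2 = 7.
G_2 = 7. HB_7(7) = 7. Bump = 8. G_3 = 7.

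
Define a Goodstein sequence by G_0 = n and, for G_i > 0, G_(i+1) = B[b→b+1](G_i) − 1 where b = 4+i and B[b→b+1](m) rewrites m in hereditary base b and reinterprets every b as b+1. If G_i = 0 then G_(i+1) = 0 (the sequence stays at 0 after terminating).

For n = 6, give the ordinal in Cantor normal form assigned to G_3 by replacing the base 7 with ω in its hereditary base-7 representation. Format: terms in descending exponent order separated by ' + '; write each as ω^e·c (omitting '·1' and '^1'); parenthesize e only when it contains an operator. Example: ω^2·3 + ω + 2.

6

G_0=6  [base 4] 4 + 2  →[4↦5]→  5 + 2 = 7  −1 ⇒ G_1=6
G_1=6  [base 5] 5 + 1  →[5↦6]→  6 + 1 = 7  −1 ⇒ G_2=6
G_2=6  [base 6] 6  →[6↦7]→  7 = 7  −1 ⇒ G_3=6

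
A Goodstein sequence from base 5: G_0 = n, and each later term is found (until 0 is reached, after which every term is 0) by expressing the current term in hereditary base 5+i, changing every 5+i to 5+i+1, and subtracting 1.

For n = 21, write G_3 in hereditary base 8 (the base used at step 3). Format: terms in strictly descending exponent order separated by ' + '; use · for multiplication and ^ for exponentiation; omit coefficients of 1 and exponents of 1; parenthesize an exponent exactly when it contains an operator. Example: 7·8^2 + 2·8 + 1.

G_0=21  [base 5] 4·5 + 1  →[5↦6]→  4·6 + 1 = 25  −1 ⇒ G_1=24
G_1=24  [base 6] 4·6  →[6↦7]→  4·7 = 28  −1 ⇒ G_2=27
G_2=27  [base 7] 3·7 + 6  →[7↦8]→  3·8 + 6 = 30  −1 ⇒ G_3=29
G_3=29  [base 8] 3·8 + 5  →[8↦9]→  3·9 + 5 = 32  −1 ⇒ G_4=31

3·8 + 5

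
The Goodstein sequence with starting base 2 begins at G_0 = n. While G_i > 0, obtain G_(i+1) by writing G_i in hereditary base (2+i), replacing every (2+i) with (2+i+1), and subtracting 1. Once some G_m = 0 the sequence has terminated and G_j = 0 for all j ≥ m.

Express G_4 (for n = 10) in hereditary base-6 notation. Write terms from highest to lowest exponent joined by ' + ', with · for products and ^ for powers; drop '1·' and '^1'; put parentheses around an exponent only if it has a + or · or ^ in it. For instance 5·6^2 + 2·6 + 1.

5·6^6 + 5·6^5 + 5·6^4 + 5·6^3 + 5·6^2 + 5·6 + 5

step 0: 10 = 2^(2 + 1) + 2; sub 3 for 2: 3^(3 + 1) + 3; = 84; G_1 = 84−1 = 83
step 1: 83 = 3^(3 + 1) + 2; sub 4 for 3: 4^(4 + 1) + 2; = 1026; G_2 = 1026−1 = 1025
step 2: 1025 = 4^(4 + 1) + 1; sub 5 for 4: 5^(5 + 1) + 1; = 15626; G_3 = 15626−1 = 15625
step 3: 15625 = 5^(5 + 1); sub 6 for 5: 6^(6 + 1); = 279936; G_4 = 279936−1 = 279935
step 4: 279935 = 5·6^6 + 5·6^5 + 5·6^4 + 5·6^3 + 5·6^2 + 5·6 + 5; sub 7 for 6: 5·7^7 + 5·7^5 + 5·7^4 + 5·7^3 + 5·7^2 + 5·7 + 5; = 4215755; G_5 = 4215755−1 = 4215754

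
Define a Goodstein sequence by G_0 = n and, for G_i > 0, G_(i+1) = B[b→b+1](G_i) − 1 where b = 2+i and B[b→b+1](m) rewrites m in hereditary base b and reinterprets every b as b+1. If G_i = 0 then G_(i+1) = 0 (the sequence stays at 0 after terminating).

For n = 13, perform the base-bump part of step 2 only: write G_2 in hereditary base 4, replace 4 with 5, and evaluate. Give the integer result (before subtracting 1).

16093

i=0: 13 = 2^(2 + 1) + 2^2 + 1 (b=2); 2→3: 3^(3 + 1) + 3^3 + 1 = 109; 109−1 = 108
i=1: 108 = 3^(3 + 1) + 3^3 (b=3); 3→4: 4^(4 + 1) + 4^4 = 1280; 1280−1 = 1279
i=2: 1279 = 4^(4 + 1) + 3·4^3 + 3·4^2 + 3·4 + 3 (b=4); 4→5: 5^(5 + 1) + 3·5^3 + 3·5^2 + 3·5 + 3 = 16093; 16093−1 = 16092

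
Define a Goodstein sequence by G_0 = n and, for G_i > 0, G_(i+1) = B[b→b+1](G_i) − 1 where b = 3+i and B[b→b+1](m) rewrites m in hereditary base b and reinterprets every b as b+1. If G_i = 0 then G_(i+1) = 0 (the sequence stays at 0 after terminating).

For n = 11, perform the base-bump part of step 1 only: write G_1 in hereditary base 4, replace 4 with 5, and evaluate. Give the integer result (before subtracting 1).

G_0=11  [base 3] 3^2 + 2  →[3↦4]→  4^2 + 2 = 18  −1 ⇒ G_1=17
G_1=17  [base 4] 4^2 + 1  →[4↦5]→  5^2 + 1 = 26  −1 ⇒ G_2=25

26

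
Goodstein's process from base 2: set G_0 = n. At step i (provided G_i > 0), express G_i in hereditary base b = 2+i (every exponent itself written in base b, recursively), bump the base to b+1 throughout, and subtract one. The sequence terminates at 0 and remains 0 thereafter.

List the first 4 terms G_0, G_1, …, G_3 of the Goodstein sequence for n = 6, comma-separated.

(0) 6|_2 = 2^2 + 2 ↦ 3^3 + 3|_3 = 30 ⇒ 29
(1) 29|_3 = 3^3 + 2 ↦ 4^4 + 2|_4 = 258 ⇒ 257
(2) 257|_4 = 4^4 + 1 ↦ 5^5 + 1|_5 = 3126 ⇒ 3125

6, 29, 257, 3125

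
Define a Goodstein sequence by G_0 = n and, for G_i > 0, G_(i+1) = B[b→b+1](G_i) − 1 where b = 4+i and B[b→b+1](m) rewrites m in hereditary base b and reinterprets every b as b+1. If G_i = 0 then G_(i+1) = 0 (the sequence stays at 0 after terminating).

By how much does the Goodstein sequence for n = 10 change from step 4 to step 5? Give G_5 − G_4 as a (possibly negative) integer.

0

G_0 = 10. HB_4(10) = 2·4 + 2. Bump = 12. G_1 = 11.
G_1 = 11. HB_5(11) = 2·5 + 1. Bump = 13. G_2 = 12.
G_2 = 12. HB_6(12) = 2·6. Bump = 14. G_3 = 13.
G_3 = 13. HB_7(13) = 7 + 6. Bump = 14. G_4 = 13.
G_4 = 13. HB_8(13) = 8 + 5. Bump = 14. G_5 = 13.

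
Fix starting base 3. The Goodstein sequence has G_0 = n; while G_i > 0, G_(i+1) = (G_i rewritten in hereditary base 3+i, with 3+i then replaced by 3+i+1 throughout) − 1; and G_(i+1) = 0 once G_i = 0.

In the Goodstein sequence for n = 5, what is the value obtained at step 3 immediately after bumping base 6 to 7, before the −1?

G_0=5  [base 3] 3 + 2  →[3↦4]→  4 + 2 = 6  −1 ⇒ G_1=5
G_1=5  [base 4] 4 + 1  →[4↦5]→  5 + 1 = 6  −1 ⇒ G_2=5
G_2=5  [base 5] 5  →[5↦6]→  6 = 6  −1 ⇒ G_3=5
G_3=5  [base 6] 5  →[6↦7]→  5 = 5  −1 ⇒ G_4=4

5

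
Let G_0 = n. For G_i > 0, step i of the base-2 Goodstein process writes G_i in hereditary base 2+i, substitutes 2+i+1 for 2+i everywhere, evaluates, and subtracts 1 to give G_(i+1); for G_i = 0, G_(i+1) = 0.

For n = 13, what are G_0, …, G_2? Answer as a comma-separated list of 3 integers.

(0) 13|_2 = 2^(2 + 1) + 2^2 + 1 ↦ 3^(3 + 1) + 3^3 + 1|_3 = 109 ⇒ 108
(1) 108|_3 = 3^(3 + 1) + 3^3 ↦ 4^(4 + 1) + 4^4|_4 = 1280 ⇒ 1279

13, 108, 1279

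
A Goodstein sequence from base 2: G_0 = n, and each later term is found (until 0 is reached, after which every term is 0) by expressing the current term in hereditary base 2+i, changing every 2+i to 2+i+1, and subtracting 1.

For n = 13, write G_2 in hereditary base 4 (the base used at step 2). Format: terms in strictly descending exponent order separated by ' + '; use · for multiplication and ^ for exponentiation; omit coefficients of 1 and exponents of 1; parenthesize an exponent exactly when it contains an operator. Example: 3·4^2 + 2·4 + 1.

i=0: 13 = 2^(2 + 1) + 2^2 + 1 (b=2); 2→3: 3^(3 + 1) + 3^3 + 1 = 109; 109−1 = 108
i=1: 108 = 3^(3 + 1) + 3^3 (b=3); 3→4: 4^(4 + 1) + 4^4 = 1280; 1280−1 = 1279
i=2: 1279 = 4^(4 + 1) + 3·4^3 + 3·4^2 + 3·4 + 3 (b=4); 4→5: 5^(5 + 1) + 3·5^3 + 3·5^2 + 3·5 + 3 = 16093; 16093−1 = 16092

4^(4 + 1) + 3·4^3 + 3·4^2 + 3·4 + 3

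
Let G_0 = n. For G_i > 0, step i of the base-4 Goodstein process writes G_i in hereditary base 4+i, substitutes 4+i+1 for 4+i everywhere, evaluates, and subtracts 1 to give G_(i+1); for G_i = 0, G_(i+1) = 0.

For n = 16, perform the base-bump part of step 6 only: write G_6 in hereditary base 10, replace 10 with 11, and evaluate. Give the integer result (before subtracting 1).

42

G_0=16  [base 4] 4^2  →[4↦5]→  5^2 = 25  −1 ⇒ G_1=24
G_1=24  [base 5] 4·5 + 4  →[5↦6]→  4·6 + 4 = 28  −1 ⇒ G_2=27
G_2=27  [base 6] 4·6 + 3  →[6↦7]→  4·7 + 3 = 31  −1 ⇒ G_3=30
G_3=30  [base 7] 4·7 + 2  →[7↦8]→  4·8 + 2 = 34  −1 ⇒ G_4=33
G_4=33  [base 8] 4·8 + 1  →[8↦9]→  4·9 + 1 = 37  −1 ⇒ G_5=36
G_5=36  [base 9] 4·9  →[9↦10]→  4·10 = 40  −1 ⇒ G_6=39
G_6=39  [base 10] 3·10 + 9  →[10↦11]→  3·11 + 9 = 42  −1 ⇒ G_7=41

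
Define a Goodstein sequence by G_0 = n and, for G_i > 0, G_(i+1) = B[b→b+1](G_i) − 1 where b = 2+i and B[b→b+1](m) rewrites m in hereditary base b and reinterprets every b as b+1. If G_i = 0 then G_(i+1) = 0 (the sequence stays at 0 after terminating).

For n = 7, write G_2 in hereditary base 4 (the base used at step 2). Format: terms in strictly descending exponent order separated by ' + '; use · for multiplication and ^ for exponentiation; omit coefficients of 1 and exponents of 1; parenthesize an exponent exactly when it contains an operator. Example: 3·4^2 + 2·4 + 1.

4^4 + 3

step 0: 7 = 2^2 + 2 + 1; sub 3 for 2: 3^3 + 3 + 1; = 31; G_1 = 31−1 = 30
step 1: 30 = 3^3 + 3; sub 4 for 3: 4^4 + 4; = 260; G_2 = 260−1 = 259
step 2: 259 = 4^4 + 3; sub 5 for 4: 5^5 + 3; = 3128; G_3 = 3128−1 = 3127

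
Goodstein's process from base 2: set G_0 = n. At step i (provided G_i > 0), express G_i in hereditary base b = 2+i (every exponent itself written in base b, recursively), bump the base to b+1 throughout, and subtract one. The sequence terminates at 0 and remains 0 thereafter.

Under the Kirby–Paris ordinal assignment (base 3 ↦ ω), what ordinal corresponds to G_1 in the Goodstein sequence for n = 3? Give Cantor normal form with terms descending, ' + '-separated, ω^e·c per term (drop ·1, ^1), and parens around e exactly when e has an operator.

step 0: 3 = 2 + 1; sub 3 for 2: 3 + 1; = 4; G_1 = 4−1 = 3
step 1: 3 = 3; sub 4 for 3: 4; = 4; G_2 = 4−1 = 3

ω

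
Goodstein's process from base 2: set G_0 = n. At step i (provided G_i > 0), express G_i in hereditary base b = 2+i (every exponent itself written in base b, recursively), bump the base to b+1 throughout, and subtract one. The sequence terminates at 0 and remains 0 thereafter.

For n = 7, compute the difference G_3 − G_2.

base 2: 7 = 2^2 + 2 + 1; at 3: 3^3 + 3 + 1 = 31; next = 30
base 3: 30 = 3^3 + 3; at 4: 4^4 + 4 = 260; next = 259
base 4: 259 = 4^4 + 3; at 5: 5^5 + 3 = 3128; next = 3127

2868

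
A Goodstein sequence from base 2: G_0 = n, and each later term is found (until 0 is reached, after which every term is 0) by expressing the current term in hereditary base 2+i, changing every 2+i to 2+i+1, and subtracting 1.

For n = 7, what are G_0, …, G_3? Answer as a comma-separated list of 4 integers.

G_0=7  [base 2] 2^2 + 2 + 1  →[2↦3]→  3^3 + 3 + 1 = 31  −1 ⇒ G_1=30
G_1=30  [base 3] 3^3 + 3  →[3↦4]→  4^4 + 4 = 260  −1 ⇒ G_2=259
G_2=259  [base 4] 4^4 + 3  →[4↦5]→  5^5 + 3 = 3128  −1 ⇒ G_3=3127

7, 30, 259, 3127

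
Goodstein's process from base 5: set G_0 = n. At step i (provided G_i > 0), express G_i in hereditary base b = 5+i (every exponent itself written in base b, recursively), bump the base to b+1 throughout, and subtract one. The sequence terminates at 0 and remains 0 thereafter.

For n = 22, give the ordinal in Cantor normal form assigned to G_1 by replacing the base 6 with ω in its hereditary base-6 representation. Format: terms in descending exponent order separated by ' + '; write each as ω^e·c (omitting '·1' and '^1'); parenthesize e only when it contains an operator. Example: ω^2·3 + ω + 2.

ω·4 + 1

(0) 22|_5 = 4·5 + 2 ↦ 4·6 + 2|_6 = 26 ⇒ 25
(1) 25|_6 = 4·6 + 1 ↦ 4·7 + 1|_7 = 29 ⇒ 28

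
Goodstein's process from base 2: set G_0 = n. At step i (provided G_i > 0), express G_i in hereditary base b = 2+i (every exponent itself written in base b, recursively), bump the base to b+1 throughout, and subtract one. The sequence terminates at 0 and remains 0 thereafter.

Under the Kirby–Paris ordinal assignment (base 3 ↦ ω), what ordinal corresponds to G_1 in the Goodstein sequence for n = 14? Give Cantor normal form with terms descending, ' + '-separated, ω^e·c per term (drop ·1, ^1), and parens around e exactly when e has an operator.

14 —HB2→ 2^(2 + 1) + 2^2 + 2 —bump→ 3^(3 + 1) + 3^3 + 3 = 111 —(−1)→ 110
110 —HB3→ 3^(3 + 1) + 3^3 + 2 —bump→ 4^(4 + 1) + 4^4 + 2 = 1282 —(−1)→ 1281

ω^(ω + 1) + ω^ω + 2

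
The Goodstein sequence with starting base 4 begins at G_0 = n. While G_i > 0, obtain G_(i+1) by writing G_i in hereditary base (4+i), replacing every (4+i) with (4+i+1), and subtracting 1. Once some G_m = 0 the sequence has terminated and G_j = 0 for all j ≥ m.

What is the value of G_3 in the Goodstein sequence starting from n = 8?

G_0=8  [base 4] 2·4  →[4↦5]→  2·5 = 10  −1 ⇒ G_1=9
G_1=9  [base 5] 5 + 4  →[5↦6]→  6 + 4 = 10  −1 ⇒ G_2=9
G_2=9  [base 6] 6 + 3  →[6↦7]→  7 + 3 = 10  −1 ⇒ G_3=9
G_3=9  [base 7] 7 + 2  →[7↦8]→  8 + 2 = 10  −1 ⇒ G_4=9

9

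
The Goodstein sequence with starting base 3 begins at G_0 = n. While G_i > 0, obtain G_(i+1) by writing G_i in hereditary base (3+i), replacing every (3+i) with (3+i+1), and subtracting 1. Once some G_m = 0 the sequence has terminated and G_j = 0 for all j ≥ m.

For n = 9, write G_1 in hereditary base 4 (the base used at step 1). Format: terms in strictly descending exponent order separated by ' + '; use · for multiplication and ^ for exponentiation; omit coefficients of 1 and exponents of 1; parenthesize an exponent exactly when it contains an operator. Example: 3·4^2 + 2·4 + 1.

3·4 + 3

(0) 9|_3 = 3^2 ↦ 4^2|_4 = 16 ⇒ 15
(1) 15|_4 = 3·4 + 3 ↦ 3·5 + 3|_5 = 18 ⇒ 17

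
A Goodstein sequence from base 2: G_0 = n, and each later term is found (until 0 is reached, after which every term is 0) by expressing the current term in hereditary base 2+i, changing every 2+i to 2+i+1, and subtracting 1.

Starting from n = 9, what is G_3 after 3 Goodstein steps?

[0] 9 ≡ 2^(2 + 1) + 1 (base 2). Lift 3: 82. −1: 81.
[1] 81 ≡ 3^(3 + 1) (base 3). Lift 4: 1024. −1: 1023.
[2] 1023 ≡ 3·4^4 + 3·4^3 + 3·4^2 + 3·4 + 3 (base 4). Lift 5: 9843. −1: 9842.

9842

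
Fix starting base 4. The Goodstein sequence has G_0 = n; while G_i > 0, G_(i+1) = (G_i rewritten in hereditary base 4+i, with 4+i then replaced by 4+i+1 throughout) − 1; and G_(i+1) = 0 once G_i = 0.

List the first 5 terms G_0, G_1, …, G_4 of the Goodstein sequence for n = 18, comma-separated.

18, 26, 36, 48, 53

G_0 = 18. HB_4(18) = 4^2 + 2. Bump = 27. G_1 = 26.
G_1 = 26. HB_5(26) = 5^2 + 1. Bump = 37. G_2 = 36.
G_2 = 36. HB_6(36) = 6^2. Bump = 49. G_3 = 48.
G_3 = 48. HB_7(48) = 6·7 + 6. Bump = 54. G_4 = 53.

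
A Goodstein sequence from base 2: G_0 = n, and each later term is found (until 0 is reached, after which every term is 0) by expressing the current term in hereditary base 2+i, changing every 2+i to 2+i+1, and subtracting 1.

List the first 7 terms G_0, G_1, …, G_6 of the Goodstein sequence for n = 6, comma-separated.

6, 29, 257, 3125, 46655, 98039, 187243

G_0=6  [base 2] 2^2 + 2  →[2↦3]→  3^3 + 3 = 30  −1 ⇒ G_1=29
G_1=29  [base 3] 3^3 + 2  →[3↦4]→  4^4 + 2 = 258  −1 ⇒ G_2=257
G_2=257  [base 4] 4^4 + 1  →[4↦5]→  5^5 + 1 = 3126  −1 ⇒ G_3=3125
G_3=3125  [base 5] 5^5  →[5↦6]→  6^6 = 46656  −1 ⇒ G_4=46655
G_4=46655  [base 6] 5·6^5 + 5·6^4 + 5·6^3 + 5·6^2 + 5·6 + 5  →[6↦7]→  5·7^5 + 5·7^4 + 5·7^3 + 5·7^2 + 5·7 + 5 = 98040  −1 ⇒ G_5=98039
G_5=98039  [base 7] 5·7^5 + 5·7^4 + 5·7^3 + 5·7^2 + 5·7 + 4  →[7↦8]→  5·8^5 + 5·8^4 + 5·8^3 + 5·8^2 + 5·8 + 4 = 187244  −1 ⇒ G_6=187243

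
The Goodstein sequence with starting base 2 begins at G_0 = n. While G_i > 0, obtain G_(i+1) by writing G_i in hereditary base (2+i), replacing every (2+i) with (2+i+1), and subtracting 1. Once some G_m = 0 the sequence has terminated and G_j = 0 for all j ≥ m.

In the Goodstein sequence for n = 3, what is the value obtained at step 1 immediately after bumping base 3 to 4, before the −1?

4

3 —HB2→ 2 + 1 —bump→ 3 + 1 = 4 —(−1)→ 3
3 —HB3→ 3 —bump→ 4 = 4 —(−1)→ 3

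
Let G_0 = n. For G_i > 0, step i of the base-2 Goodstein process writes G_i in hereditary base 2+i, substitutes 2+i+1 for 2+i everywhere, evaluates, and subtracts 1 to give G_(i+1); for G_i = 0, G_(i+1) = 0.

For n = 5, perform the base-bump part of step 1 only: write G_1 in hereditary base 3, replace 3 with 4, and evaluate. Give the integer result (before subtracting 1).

[0] 5 ≡ 2^2 + 1 (base 2). Lift 3: 28. −1: 27.
[1] 27 ≡ 3^3 (base 3). Lift 4: 256. −1: 255.

256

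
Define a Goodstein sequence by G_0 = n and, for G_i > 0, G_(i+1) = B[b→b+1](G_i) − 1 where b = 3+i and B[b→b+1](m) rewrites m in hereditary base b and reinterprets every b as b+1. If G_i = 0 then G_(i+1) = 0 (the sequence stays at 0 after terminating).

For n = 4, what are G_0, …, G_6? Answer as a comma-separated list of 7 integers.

4, 4, 4, 3, 2, 1, 0

step 0: 4 = 3 + 1; sub 4 for 3: 4 + 1; = 5; G_1 = 5−1 = 4
step 1: 4 = 4; sub 5 for 4: 5; = 5; G_2 = 5−1 = 4
step 2: 4 = 4; sub 6 for 5: 4; = 4; G_3 = 4−1 = 3
step 3: 3 = 3; sub 7 for 6: 3; = 3; G_4 = 3−1 = 2
step 4: 2 = 2; sub 8 for 7: 2; = 2; G_5 = 2−1 = 1
step 5: 1 = 1; sub 9 for 8: 1; = 1; G_6 = 1−1 = 0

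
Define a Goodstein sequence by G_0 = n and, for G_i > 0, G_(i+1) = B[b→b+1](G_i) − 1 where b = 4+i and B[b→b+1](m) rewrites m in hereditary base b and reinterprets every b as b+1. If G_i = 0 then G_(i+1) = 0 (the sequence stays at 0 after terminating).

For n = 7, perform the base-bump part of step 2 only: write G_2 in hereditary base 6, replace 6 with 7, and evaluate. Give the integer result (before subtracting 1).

G_0 = 7. HB_4(7) = 4 + 3. Bump = 8. G_1 = 7.
G_1 = 7. HB_5(7) = 5 + 2. Bump = 8. G_2 = 7.
G_2 = 7. HB_6(7) = 6 + 1. Bump = 8. G_3 = 7.

8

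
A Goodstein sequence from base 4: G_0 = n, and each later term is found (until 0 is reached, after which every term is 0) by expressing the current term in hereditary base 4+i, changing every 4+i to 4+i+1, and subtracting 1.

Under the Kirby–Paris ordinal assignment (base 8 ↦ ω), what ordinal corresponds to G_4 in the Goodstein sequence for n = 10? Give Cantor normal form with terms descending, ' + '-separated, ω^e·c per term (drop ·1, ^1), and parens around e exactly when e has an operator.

ω + 5

G_0 = 10. HB_4(10) = 2·4 + 2. Bump = 12. G_1 = 11.
G_1 = 11. HB_5(11) = 2·5 + 1. Bump = 13. G_2 = 12.
G_2 = 12. HB_6(12) = 2·6. Bump = 14. G_3 = 13.
G_3 = 13. HB_7(13) = 7 + 6. Bump = 14. G_4 = 13.
G_4 = 13. HB_8(13) = 8 + 5. Bump = 14. G_5 = 13.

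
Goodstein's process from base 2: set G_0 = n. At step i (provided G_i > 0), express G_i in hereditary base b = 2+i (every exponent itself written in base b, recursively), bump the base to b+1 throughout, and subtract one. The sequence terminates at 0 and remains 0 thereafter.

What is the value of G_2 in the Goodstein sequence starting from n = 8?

step 0: 8 = 2^(2 + 1); sub 3 for 2: 3^(3 + 1); = 81; G_1 = 81−1 = 80
step 1: 80 = 2·3^3 + 2·3^2 + 2·3 + 2; sub 4 for 3: 2·4^4 + 2·4^2 + 2·4 + 2; = 554; G_2 = 554−1 = 553
step 2: 553 = 2·4^4 + 2·4^2 + 2·4 + 1; sub 5 for 4: 2·5^5 + 2·5^2 + 2·5 + 1; = 6311; G_3 = 6311−1 = 6310

553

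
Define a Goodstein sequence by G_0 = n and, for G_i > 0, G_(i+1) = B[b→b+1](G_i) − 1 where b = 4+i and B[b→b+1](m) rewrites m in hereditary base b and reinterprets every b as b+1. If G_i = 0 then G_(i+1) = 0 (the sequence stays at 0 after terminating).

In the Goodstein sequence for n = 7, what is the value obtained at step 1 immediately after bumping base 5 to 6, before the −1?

step 0: 7 = 4 + 3; sub 5 for 4: 5 + 3; = 8; G_1 = 8−1 = 7
step 1: 7 = 5 + 2; sub 6 for 5: 6 + 2; = 8; G_2 = 8−1 = 7

8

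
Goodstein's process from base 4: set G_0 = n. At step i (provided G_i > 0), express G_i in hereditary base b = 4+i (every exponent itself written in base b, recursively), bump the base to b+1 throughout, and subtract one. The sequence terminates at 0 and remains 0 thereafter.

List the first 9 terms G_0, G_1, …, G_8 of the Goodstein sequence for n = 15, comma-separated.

15, 17, 19, 21, 23, 24, 25, 26, 27

G_0=15  [base 4] 3·4 + 3  →[4↦5]→  3·5 + 3 = 18  −1 ⇒ G_1=17
G_1=17  [base 5] 3·5 + 2  →[5↦6]→  3·6 + 2 = 20  −1 ⇒ G_2=19
G_2=19  [base 6] 3·6 + 1  →[6↦7]→  3·7 + 1 = 22  −1 ⇒ G_3=21
G_3=21  [base 7] 3·7  →[7↦8]→  3·8 = 24  −1 ⇒ G_4=23
G_4=23  [base 8] 2·8 + 7  →[8↦9]→  2·9 + 7 = 25  −1 ⇒ G_5=24
G_5=24  [base 9] 2·9 + 6  →[9↦10]→  2·10 + 6 = 26  −1 ⇒ G_6=25
G_6=25  [base 10] 2·10 + 5  →[10↦11]→  2·11 + 5 = 27  −1 ⇒ G_7=26
G_7=26  [base 11] 2·11 + 4  →[11↦12]→  2·12 + 4 = 28  −1 ⇒ G_8=27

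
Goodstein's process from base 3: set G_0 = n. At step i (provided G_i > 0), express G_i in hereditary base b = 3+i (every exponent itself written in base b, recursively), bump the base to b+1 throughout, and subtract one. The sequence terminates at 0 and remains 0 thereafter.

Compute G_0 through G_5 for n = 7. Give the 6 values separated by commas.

base 3: 7 = 2·3 + 1; at 4: 2·4 + 1 = 9; next = 8
base 4: 8 = 2·4; at 5: 2·5 = 10; next = 9
base 5: 9 = 5 + 4; at 6: 6 + 4 = 10; next = 9
base 6: 9 = 6 + 3; at 7: 7 + 3 = 10; next = 9
base 7: 9 = 7 + 2; at 8: 8 + 2 = 10; next = 9

7, 8, 9, 9, 9, 9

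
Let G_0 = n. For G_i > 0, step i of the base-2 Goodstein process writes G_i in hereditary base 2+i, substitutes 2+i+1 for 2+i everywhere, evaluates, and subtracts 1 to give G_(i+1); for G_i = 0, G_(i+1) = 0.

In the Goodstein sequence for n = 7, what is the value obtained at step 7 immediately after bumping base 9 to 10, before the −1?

77777776

base 2: 7 = 2^2 + 2 + 1; at 3: 3^3 + 3 + 1 = 31; next = 30
base 3: 30 = 3^3 + 3; at 4: 4^4 + 4 = 260; next = 259
base 4: 259 = 4^4 + 3; at 5: 5^5 + 3 = 3128; next = 3127
base 5: 3127 = 5^5 + 2; at 6: 6^6 + 2 = 46658; next = 46657
base 6: 46657 = 6^6 + 1; at 7: 7^7 + 1 = 823544; next = 823543
base 7: 823543 = 7^7; at 8: 8^8 = 16777216; next = 16777215
base 8: 16777215 = 7·8^7 + 7·8^6 + 7·8^5 + 7·8^4 + 7·8^3 + 7·8^2 + 7·8 + 7; at 9: 7·9^7 + 7·9^6 + 7·9^5 + 7·9^4 + 7·9^3 + 7·9^2 + 7·9 + 7 = 37665880; next = 37665879
base 9: 37665879 = 7·9^7 + 7·9^6 + 7·9^5 + 7·9^4 + 7·9^3 + 7·9^2 + 7·9 + 6; at 10: 7·10^7 + 7·10^6 + 7·10^5 + 7·10^4 + 7·10^3 + 7·10^2 + 7·10 + 6 = 77777776; next = 77777775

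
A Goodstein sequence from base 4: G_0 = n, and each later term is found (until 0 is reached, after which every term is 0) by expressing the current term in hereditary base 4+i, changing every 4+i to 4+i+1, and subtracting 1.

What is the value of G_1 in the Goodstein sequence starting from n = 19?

27

19 —HB4→ 4^2 + 3 —bump→ 5^2 + 3 = 28 —(−1)→ 27
27 —HB5→ 5^2 + 2 —bump→ 6^2 + 2 = 38 —(−1)→ 37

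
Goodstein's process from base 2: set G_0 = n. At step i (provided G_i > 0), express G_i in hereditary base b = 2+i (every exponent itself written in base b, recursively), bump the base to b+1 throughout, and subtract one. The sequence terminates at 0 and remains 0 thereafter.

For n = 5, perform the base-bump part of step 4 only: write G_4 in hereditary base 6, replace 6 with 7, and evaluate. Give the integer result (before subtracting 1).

5 —HB2→ 2^2 + 1 —bump→ 3^3 + 1 = 28 —(−1)→ 27
27 —HB3→ 3^3 —bump→ 4^4 = 256 —(−1)→ 255
255 —HB4→ 3·4^3 + 3·4^2 + 3·4 + 3 —bump→ 3·5^3 + 3·5^2 + 3·5 + 3 = 468 —(−1)→ 467
467 —HB5→ 3·5^3 + 3·5^2 + 3·5 + 2 —bump→ 3·6^3 + 3·6^2 + 3·6 + 2 = 776 —(−1)→ 775
775 —HB6→ 3·6^3 + 3·6^2 + 3·6 + 1 —bump→ 3·7^3 + 3·7^2 + 3·7 + 1 = 1198 —(−1)→ 1197

1198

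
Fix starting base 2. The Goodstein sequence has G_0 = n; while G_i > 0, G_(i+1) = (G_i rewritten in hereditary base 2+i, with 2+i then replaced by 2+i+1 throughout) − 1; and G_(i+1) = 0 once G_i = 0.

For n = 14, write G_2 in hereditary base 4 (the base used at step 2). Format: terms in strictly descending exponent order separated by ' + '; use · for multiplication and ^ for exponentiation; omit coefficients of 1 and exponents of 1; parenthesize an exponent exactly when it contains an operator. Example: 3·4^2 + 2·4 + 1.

4^(4 + 1) + 4^4 + 1

14 —HB2→ 2^(2 + 1) + 2^2 + 2 —bump→ 3^(3 + 1) + 3^3 + 3 = 111 —(−1)→ 110
110 —HB3→ 3^(3 + 1) + 3^3 + 2 —bump→ 4^(4 + 1) + 4^4 + 2 = 1282 —(−1)→ 1281
1281 —HB4→ 4^(4 + 1) + 4^4 + 1 —bump→ 5^(5 + 1) + 5^5 + 1 = 18751 —(−1)→ 18750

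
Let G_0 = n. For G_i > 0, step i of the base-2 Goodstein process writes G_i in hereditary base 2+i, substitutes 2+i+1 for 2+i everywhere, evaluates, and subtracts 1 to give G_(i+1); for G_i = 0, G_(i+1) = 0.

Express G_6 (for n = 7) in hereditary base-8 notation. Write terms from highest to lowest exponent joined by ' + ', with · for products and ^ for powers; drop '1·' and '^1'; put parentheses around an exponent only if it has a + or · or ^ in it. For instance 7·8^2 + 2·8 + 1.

base 2: 7 = 2^2 + 2 + 1; at 3: 3^3 + 3 + 1 = 31; next = 30
base 3: 30 = 3^3 + 3; at 4: 4^4 + 4 = 260; next = 259
base 4: 259 = 4^4 + 3; at 5: 5^5 + 3 = 3128; next = 3127
base 5: 3127 = 5^5 + 2; at 6: 6^6 + 2 = 46658; next = 46657
base 6: 46657 = 6^6 + 1; at 7: 7^7 + 1 = 823544; next = 823543
base 7: 823543 = 7^7; at 8: 8^8 = 16777216; next = 16777215

7·8^7 + 7·8^6 + 7·8^5 + 7·8^4 + 7·8^3 + 7·8^2 + 7·8 + 7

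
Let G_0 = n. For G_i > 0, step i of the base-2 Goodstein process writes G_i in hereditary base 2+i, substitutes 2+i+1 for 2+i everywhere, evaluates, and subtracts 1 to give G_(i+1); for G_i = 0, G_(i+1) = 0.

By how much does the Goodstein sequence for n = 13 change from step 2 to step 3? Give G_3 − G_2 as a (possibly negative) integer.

base 2: 13 = 2^(2 + 1) + 2^2 + 1; at 3: 3^(3 + 1) + 3^3 + 1 = 109; next = 108
base 3: 108 = 3^(3 + 1) + 3^3; at 4: 4^(4 + 1) + 4^4 = 1280; next = 1279
base 4: 1279 = 4^(4 + 1) + 3·4^3 + 3·4^2 + 3·4 + 3; at 5: 5^(5 + 1) + 3·5^3 + 3·5^2 + 3·5 + 3 = 16093; next = 16092

14813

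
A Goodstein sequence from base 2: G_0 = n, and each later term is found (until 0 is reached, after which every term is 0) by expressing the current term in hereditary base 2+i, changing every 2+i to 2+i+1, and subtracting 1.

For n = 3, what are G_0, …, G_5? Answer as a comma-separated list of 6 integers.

3, 3, 3, 2, 1, 0

3 —HB2→ 2 + 1 —bump→ 3 + 1 = 4 —(−1)→ 3
3 —HB3→ 3 —bump→ 4 = 4 —(−1)→ 3
3 —HB4→ 3 —bump→ 3 = 3 —(−1)→ 2
2 —HB5→ 2 —bump→ 2 = 2 —(−1)→ 1
1 —HB6→ 1 —bump→ 1 = 1 —(−1)→ 0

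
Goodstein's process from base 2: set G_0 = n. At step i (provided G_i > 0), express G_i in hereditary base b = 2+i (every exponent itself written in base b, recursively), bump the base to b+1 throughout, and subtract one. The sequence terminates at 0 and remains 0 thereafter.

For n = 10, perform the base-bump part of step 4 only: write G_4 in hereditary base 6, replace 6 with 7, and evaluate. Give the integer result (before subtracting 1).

4215755

base 2: 10 = 2^(2 + 1) + 2; at 3: 3^(3 + 1) + 3 = 84; next = 83
base 3: 83 = 3^(3 + 1) + 2; at 4: 4^(4 + 1) + 2 = 1026; next = 1025
base 4: 1025 = 4^(4 + 1) + 1; at 5: 5^(5 + 1) + 1 = 15626; next = 15625
base 5: 15625 = 5^(5 + 1); at 6: 6^(6 + 1) = 279936; next = 279935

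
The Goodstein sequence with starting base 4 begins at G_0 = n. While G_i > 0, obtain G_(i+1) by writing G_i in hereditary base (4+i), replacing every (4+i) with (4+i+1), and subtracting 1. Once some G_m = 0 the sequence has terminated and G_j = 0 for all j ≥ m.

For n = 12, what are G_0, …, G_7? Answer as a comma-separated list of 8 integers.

12, 14, 15, 16, 17, 18, 19, 19

(0) 12|_4 = 3·4 ↦ 3·5|_5 = 15 ⇒ 14
(1) 14|_5 = 2·5 + 4 ↦ 2·6 + 4|_6 = 16 ⇒ 15
(2) 15|_6 = 2·6 + 3 ↦ 2·7 + 3|_7 = 17 ⇒ 16
(3) 16|_7 = 2·7 + 2 ↦ 2·8 + 2|_8 = 18 ⇒ 17
(4) 17|_8 = 2·8 + 1 ↦ 2·9 + 1|_9 = 19 ⇒ 18
(5) 18|_9 = 2·9 ↦ 2·10|_10 = 20 ⇒ 19
(6) 19|_10 = 10 + 9 ↦ 11 + 9|_11 = 20 ⇒ 19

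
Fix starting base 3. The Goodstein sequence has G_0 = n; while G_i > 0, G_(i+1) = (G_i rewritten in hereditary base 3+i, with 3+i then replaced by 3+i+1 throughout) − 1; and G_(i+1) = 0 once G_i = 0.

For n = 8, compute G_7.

base 3: 8 = 2·3 + 2; at 4: 2·4 + 2 = 10; next = 9
base 4: 9 = 2·4 + 1; at 5: 2·5 + 1 = 11; next = 10
base 5: 10 = 2·5; at 6: 2·6 = 12; next = 11
base 6: 11 = 6 + 5; at 7: 7 + 5 = 12; next = 11
base 7: 11 = 7 + 4; at 8: 8 + 4 = 12; next = 11
base 8: 11 = 8 + 3; at 9: 9 + 3 = 12; next = 11
base 9: 11 = 9 + 2; at 10: 10 + 2 = 12; next = 11

11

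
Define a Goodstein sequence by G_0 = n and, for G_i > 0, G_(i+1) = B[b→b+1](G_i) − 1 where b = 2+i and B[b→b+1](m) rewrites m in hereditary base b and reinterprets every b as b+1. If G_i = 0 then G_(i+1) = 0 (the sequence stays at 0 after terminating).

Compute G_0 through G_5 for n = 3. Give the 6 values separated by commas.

G_0=3  [base 2] 2 + 1  →[2↦3]→  3 + 1 = 4  −1 ⇒ G_1=3
G_1=3  [base 3] 3  →[3↦4]→  4 = 4  −1 ⇒ G_2=3
G_2=3  [base 4] 3  →[4↦5]→  3 = 3  −1 ⇒ G_3=2
G_3=2  [base 5] 2  →[5↦6]→  2 = 2  −1 ⇒ G_4=1
G_4=1  [base 6] 1  →[6↦7]→  1 = 1  −1 ⇒ G_5=0

3, 3, 3, 2, 1, 0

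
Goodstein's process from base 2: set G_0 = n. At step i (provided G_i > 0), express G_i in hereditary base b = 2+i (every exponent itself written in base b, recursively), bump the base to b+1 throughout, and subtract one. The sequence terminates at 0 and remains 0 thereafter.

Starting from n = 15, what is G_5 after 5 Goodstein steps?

step 0: 15 = 2^(2 + 1) + 2^2 + 2 + 1; sub 3 for 2: 3^(3 + 1) + 3^3 + 3 + 1; = 112; G_1 = 112−1 = 111
step 1: 111 = 3^(3 + 1) + 3^3 + 3; sub 4 for 3: 4^(4 + 1) + 4^4 + 4; = 1284; G_2 = 1284−1 = 1283
step 2: 1283 = 4^(4 + 1) + 4^4 + 3; sub 5 for 4: 5^(5 + 1) + 5^5 + 3; = 18753; G_3 = 18753−1 = 18752
step 3: 18752 = 5^(5 + 1) + 5^5 + 2; sub 6 for 5: 6^(6 + 1) + 6^6 + 2; = 326594; G_4 = 326594−1 = 326593
step 4: 326593 = 6^(6 + 1) + 6^6 + 1; sub 7 for 6: 7^(7 + 1) + 7^7 + 1; = 6588345; G_5 = 6588345−1 = 6588344

6588344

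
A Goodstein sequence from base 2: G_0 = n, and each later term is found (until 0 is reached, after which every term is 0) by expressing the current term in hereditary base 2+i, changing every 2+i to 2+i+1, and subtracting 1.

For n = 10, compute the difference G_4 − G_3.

(0) 10|_2 = 2^(2 + 1) + 2 ↦ 3^(3 + 1) + 3|_3 = 84 ⇒ 83
(1) 83|_3 = 3^(3 + 1) + 2 ↦ 4^(4 + 1) + 2|_4 = 1026 ⇒ 1025
(2) 1025|_4 = 4^(4 + 1) + 1 ↦ 5^(5 + 1) + 1|_5 = 15626 ⇒ 15625
(3) 15625|_5 = 5^(5 + 1) ↦ 6^(6 + 1)|_6 = 279936 ⇒ 279935

264310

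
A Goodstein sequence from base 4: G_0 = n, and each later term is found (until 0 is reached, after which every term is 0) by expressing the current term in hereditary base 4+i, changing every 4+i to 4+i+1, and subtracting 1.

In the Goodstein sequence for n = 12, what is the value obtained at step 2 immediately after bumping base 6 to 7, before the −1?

G_0=12  [base 4] 3·4  →[4↦5]→  3·5 = 15  −1 ⇒ G_1=14
G_1=14  [base 5] 2·5 + 4  →[5↦6]→  2·6 + 4 = 16  −1 ⇒ G_2=15
G_2=15  [base 6] 2·6 + 3  →[6↦7]→  2·7 + 3 = 17  −1 ⇒ G_3=16

17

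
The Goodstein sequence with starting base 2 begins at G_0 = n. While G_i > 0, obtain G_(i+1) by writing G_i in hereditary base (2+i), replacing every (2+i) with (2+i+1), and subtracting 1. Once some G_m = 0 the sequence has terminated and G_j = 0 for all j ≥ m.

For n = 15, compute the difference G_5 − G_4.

i=0: 15 = 2^(2 + 1) + 2^2 + 2 + 1 (b=2); 2→3: 3^(3 + 1) + 3^3 + 3 + 1 = 112; 112−1 = 111
i=1: 111 = 3^(3 + 1) + 3^3 + 3 (b=3); 3→4: 4^(4 + 1) + 4^4 + 4 = 1284; 1284−1 = 1283
i=2: 1283 = 4^(4 + 1) + 4^4 + 3 (b=4); 4→5: 5^(5 + 1) + 5^5 + 3 = 18753; 18753−1 = 18752
i=3: 18752 = 5^(5 + 1) + 5^5 + 2 (b=5); 5→6: 6^(6 + 1) + 6^6 + 2 = 326594; 326594−1 = 326593
i=4: 326593 = 6^(6 + 1) + 6^6 + 1 (b=6); 6→7: 7^(7 + 1) + 7^7 + 1 = 6588345; 6588345−1 = 6588344

6261751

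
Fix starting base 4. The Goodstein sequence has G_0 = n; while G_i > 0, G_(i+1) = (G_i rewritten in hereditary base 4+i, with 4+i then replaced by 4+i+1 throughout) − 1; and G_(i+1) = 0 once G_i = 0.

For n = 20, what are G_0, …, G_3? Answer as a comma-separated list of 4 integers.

20, 29, 39, 51

[0] 20 ≡ 4^2 + 4 (base 4). Lift 5: 30. −1: 29.
[1] 29 ≡ 5^2 + 4 (base 5). Lift 6: 40. −1: 39.
[2] 39 ≡ 6^2 + 3 (base 6). Lift 7: 52. −1: 51.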